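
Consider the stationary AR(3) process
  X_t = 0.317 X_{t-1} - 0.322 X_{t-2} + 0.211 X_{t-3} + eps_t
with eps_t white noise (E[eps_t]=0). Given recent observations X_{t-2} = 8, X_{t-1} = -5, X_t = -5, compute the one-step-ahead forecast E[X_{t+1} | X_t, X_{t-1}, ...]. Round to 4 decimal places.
E[X_{t+1} \mid \mathcal F_t] = 1.7130

For an AR(p) model X_t = c + sum_i phi_i X_{t-i} + eps_t, the
one-step-ahead conditional mean is
  E[X_{t+1} | X_t, ...] = c + sum_i phi_i X_{t+1-i}.
Substitute known values:
  E[X_{t+1} | ...] = (0.317) * (-5) + (-0.322) * (-5) + (0.211) * (8)
                   = 1.7130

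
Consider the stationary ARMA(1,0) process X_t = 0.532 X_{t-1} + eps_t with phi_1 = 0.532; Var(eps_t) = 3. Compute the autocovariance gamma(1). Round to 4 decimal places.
\gamma(1) = 2.2260

Multiply the model equation by X_{t-k} and take expectations. With theta_0 = psi_0 = 1 and psi_j the MA(infinity) weights, this gives
  gamma(k) - sum_i phi_i gamma(k-i) = c_k,
  c_k = sigma^2 * sum_{j=k..q} theta_j psi_{j-k}   (c_k = 0 for k > q),
using gamma(-m) = gamma(m).
Pure AR (q = 0): c_0 = sigma^2 = 3, c_k = 0 for k >= 1.
Equations for k = 0 and k = 1 (AR order 1):
  gamma(0) = phi_1 gamma(1) + c_0
  gamma(1) = phi_1 gamma(0) + c_1
Substituting the second into the first: gamma(0) (1 - phi_1^2) = c_0 + phi_1 c_1, so
  gamma(0) = c_0 / (1 - phi_1^2) = 3 / (1 - (0.532)^2) = 3 / 0.716976 = 4.18424.
  gamma(1) = phi_1 gamma(0) = (0.532)(4.18424) = 2.226016.
Therefore gamma(1) = 2.2260 (to 4 decimal places).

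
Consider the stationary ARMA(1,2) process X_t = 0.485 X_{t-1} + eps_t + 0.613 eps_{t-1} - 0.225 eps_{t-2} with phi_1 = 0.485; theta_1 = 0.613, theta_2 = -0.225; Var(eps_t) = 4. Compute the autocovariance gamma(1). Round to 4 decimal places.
\gamma(1) = 5.9826

Multiply the model equation by X_{t-k} and take expectations. With theta_0 = psi_0 = 1 and psi_j the MA(infinity) weights, this gives
  gamma(k) - sum_i phi_i gamma(k-i) = c_k,
  c_k = sigma^2 * sum_{j=k..q} theta_j psi_{j-k}   (c_k = 0 for k > q),
using gamma(-m) = gamma(m).
psi-weights needed (psi_j = theta_j + sum_i phi_i psi_{j-i}):
  psi_1 = theta_1 + phi_1 = 0.613 + (0.485) = 1.098
  psi_2 = theta_2 + phi_1 psi_1 = -0.225 + (0.485)(1.098) = 0.30753
Right-hand sides:
  c_0 = sigma^2 (1 + theta_1 psi_1 + theta_2 psi_2) = 4 * (1 + (0.613)(1.098) + (-0.225)(0.30753)) = 4 * 1.60388 = 6.415519
  c_1 = sigma^2 (theta_1 + theta_2 psi_1) = 4 * (0.613 + (-0.225)(1.098)) = 1.4638
  c_2 = sigma^2 theta_2 = 4 * (-0.225) = -0.9
Equations for k = 0 and k = 1 (AR order 1):
  gamma(0) = phi_1 gamma(1) + c_0
  gamma(1) = phi_1 gamma(0) + c_1
Substituting the second into the first: gamma(0) (1 - phi_1^2) = c_0 + phi_1 c_1, so
  gamma(0) = (c_0 + phi_1 c_1) / (1 - phi_1^2) = (6.415519 + (0.485)(1.4638)) / (1 - (0.485)^2) = 7.125462 / 0.764775 = 9.31707.
  gamma(1) = phi_1 gamma(0) + c_1 = (0.485)(9.31707) + (1.4638) = 5.982579.
Therefore gamma(1) = 5.9826 (to 4 decimal places).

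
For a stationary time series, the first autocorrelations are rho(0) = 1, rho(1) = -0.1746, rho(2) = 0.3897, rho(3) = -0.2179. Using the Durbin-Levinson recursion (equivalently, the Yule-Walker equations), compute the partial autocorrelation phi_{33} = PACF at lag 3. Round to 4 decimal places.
\phi_{33} = -0.1320

The PACF at lag k is phi_{kk}, the last component of the solution
to the Yule-Walker system G_k phi = r_k where
  (G_k)_{ij} = rho(|i - j|), (r_k)_i = rho(i), i,j = 1..k.
Equivalently, Durbin-Levinson gives phi_{kk} iteratively:
  phi_{11} = rho(1)
  phi_{kk} = [rho(k) - sum_{j=1..k-1} phi_{k-1,j} rho(k-j)]
            / [1 - sum_{j=1..k-1} phi_{k-1,j} rho(j)],
  phi_{k,j} = phi_{k-1,j} - phi_{kk} phi_{k-1,k-j},  j = 1..k-1.
Step k = 1:
  phi_11 = rho(1) = -0.1746.
Step k = 2:
  phi_22 = [rho(2) - phi_11 rho(1)] / [1 - phi_11 rho(1)] = [0.3897 - (-0.1746)(-0.1746)] / [1 - (-0.1746)(-0.1746)]
         = 0.35921484 / 0.96951484 = 0.37051.
  Update: phi_21 = phi_11 - phi_22 phi_11 = -0.1746 - (0.37051)(-0.1746) = -0.109909.
Step k = 3:
  phi_33 = [rho(3) - phi_21 rho(2) - phi_22 rho(1)] / [1 - phi_21 rho(1) - phi_22 rho(2)]
    numerator   = -0.2179 - (-0.109909)(0.3897) - (0.37051)(-0.1746) = -0.11037745
    denominator = 1 - (-0.109909)(-0.1746) - (0.37051)(0.3897) = 0.83642219
  phi_33 = -0.11037745 / 0.83642219 = -0.132.
Therefore phi_{33} = -0.1320.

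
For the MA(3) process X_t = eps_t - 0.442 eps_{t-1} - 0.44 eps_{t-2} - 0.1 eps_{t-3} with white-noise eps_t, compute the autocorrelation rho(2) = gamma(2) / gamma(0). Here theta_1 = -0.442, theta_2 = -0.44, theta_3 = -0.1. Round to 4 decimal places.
\rho(2) = -0.2829

For an MA(q) process with theta_0 = 1, the autocovariance is
  gamma(k) = sigma^2 * sum_{i=0..q-k} theta_i * theta_{i+k},
and rho(k) = gamma(k) / gamma(0). Sigma^2 cancels.
  numerator   = (1)*(-0.44) + (-0.442)*(-0.1) = -0.3958.
  denominator = (1)^2 + (-0.442)^2 + (-0.44)^2 + (-0.1)^2 = 1.398964.
  rho(2) = -0.3958 / 1.398964 = -0.2829.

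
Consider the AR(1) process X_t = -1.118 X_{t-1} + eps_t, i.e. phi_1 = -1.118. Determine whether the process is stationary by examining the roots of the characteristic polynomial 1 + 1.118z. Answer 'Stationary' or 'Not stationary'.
\text{Not stationary}

The AR(p) characteristic polynomial is P(z) = 1 + 1.118z.
Stationarity requires all roots to lie outside the unit circle, i.e. |z| > 1 for every root.
This is linear in z: 1 + (1.118) z = 0  =>  z = -1/(1.118) = -0.894454,  |z| = 0.894454.
Moduli of all roots: 0.8945.
All moduli strictly greater than 1? No.
Verdict: Not stationary.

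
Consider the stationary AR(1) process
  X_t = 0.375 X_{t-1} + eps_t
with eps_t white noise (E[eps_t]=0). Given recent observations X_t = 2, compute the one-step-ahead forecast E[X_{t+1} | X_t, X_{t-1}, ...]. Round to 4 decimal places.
E[X_{t+1} \mid \mathcal F_t] = 0.7500

For an AR(p) model X_t = c + sum_i phi_i X_{t-i} + eps_t, the
one-step-ahead conditional mean is
  E[X_{t+1} | X_t, ...] = c + sum_i phi_i X_{t+1-i}.
Substitute known values:
  E[X_{t+1} | ...] = (0.375) * (2)
                   = 0.7500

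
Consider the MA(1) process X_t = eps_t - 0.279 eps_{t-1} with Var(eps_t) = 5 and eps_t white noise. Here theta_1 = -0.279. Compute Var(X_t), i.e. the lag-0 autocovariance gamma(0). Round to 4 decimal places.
\gamma(0) = 5.3892

For an MA(q) process X_t = eps_t + sum_i theta_i eps_{t-i} with
Var(eps_t) = sigma^2, the variance is
  gamma(0) = sigma^2 * (1 + sum_i theta_i^2).
  sum_i theta_i^2 = (-0.279)^2 = 0.077841.
  gamma(0) = 5 * (1 + 0.077841) = 5 * 1.077841 = 5.389205, which rounds to 5.3892.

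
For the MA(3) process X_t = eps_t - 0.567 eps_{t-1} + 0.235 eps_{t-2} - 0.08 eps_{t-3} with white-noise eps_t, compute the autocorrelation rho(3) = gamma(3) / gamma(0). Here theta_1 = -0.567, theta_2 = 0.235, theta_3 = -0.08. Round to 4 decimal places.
\rho(3) = -0.0578

For an MA(q) process with theta_0 = 1, the autocovariance is
  gamma(k) = sigma^2 * sum_{i=0..q-k} theta_i * theta_{i+k},
and rho(k) = gamma(k) / gamma(0). Sigma^2 cancels.
  numerator   = (1)*(-0.08) = -0.08.
  denominator = (1)^2 + (-0.567)^2 + (0.235)^2 + (-0.08)^2 = 1.383114.
  rho(3) = -0.08 / 1.383114 = -0.0578.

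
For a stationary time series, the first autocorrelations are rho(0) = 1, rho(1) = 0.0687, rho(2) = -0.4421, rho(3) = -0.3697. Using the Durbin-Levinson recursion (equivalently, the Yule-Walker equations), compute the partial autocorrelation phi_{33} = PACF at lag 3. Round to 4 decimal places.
\phi_{33} = -0.3710

The PACF at lag k is phi_{kk}, the last component of the solution
to the Yule-Walker system G_k phi = r_k where
  (G_k)_{ij} = rho(|i - j|), (r_k)_i = rho(i), i,j = 1..k.
Equivalently, Durbin-Levinson gives phi_{kk} iteratively:
  phi_{11} = rho(1)
  phi_{kk} = [rho(k) - sum_{j=1..k-1} phi_{k-1,j} rho(k-j)]
            / [1 - sum_{j=1..k-1} phi_{k-1,j} rho(j)],
  phi_{k,j} = phi_{k-1,j} - phi_{kk} phi_{k-1,k-j},  j = 1..k-1.
Step k = 1:
  phi_11 = rho(1) = 0.0687.
Step k = 2:
  phi_22 = [rho(2) - phi_11 rho(1)] / [1 - phi_11 rho(1)] = [-0.4421 - (0.0687)(0.0687)] / [1 - (0.0687)(0.0687)]
         = -0.44681969 / 0.99528031 = -0.448939.
  Update: phi_21 = phi_11 - phi_22 phi_11 = 0.0687 - (-0.448939)(0.0687) = 0.099542.
Step k = 3:
  phi_33 = [rho(3) - phi_21 rho(2) - phi_22 rho(1)] / [1 - phi_21 rho(1) - phi_22 rho(2)]
    numerator   = -0.3697 - (0.099542)(-0.4421) - (-0.448939)(0.0687) = -0.29485037
    denominator = 1 - (0.099542)(0.0687) - (-0.448939)(-0.4421) = 0.79468573
  phi_33 = -0.29485037 / 0.79468573 = -0.371.
Therefore phi_{33} = -0.3710.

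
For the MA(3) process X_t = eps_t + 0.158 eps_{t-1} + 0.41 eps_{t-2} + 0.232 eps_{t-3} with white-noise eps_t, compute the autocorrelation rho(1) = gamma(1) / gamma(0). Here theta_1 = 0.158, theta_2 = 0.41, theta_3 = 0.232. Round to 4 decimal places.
\rho(1) = 0.2550

For an MA(q) process with theta_0 = 1, the autocovariance is
  gamma(k) = sigma^2 * sum_{i=0..q-k} theta_i * theta_{i+k},
and rho(k) = gamma(k) / gamma(0). Sigma^2 cancels.
  numerator   = (1)*(0.158) + (0.158)*(0.41) + (0.41)*(0.232) = 0.3179.
  denominator = (1)^2 + (0.158)^2 + (0.41)^2 + (0.232)^2 = 1.246888.
  rho(1) = 0.3179 / 1.246888 = 0.2550.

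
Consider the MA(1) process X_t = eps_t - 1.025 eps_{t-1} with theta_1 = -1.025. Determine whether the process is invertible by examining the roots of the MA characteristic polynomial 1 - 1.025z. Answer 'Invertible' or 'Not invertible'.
\text{Not invertible}

The MA(q) characteristic polynomial is P(z) = 1 - 1.025z.
Invertibility requires all roots to lie outside the unit circle, i.e. |z| > 1 for every root.
This is linear in z: 1 + (-1.025) z = 0  =>  z = -1/(-1.025) = 0.97561,  |z| = 0.97561.
Moduli of all roots: 0.9756.
All moduli strictly greater than 1? No.
Verdict: Not invertible.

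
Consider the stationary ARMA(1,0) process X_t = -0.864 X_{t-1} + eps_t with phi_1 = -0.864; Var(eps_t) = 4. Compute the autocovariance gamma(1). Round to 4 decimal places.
\gamma(1) = -13.6329

Multiply the model equation by X_{t-k} and take expectations. With theta_0 = psi_0 = 1 and psi_j the MA(infinity) weights, this gives
  gamma(k) - sum_i phi_i gamma(k-i) = c_k,
  c_k = sigma^2 * sum_{j=k..q} theta_j psi_{j-k}   (c_k = 0 for k > q),
using gamma(-m) = gamma(m).
Pure AR (q = 0): c_0 = sigma^2 = 4, c_k = 0 for k >= 1.
Equations for k = 0 and k = 1 (AR order 1):
  gamma(0) = phi_1 gamma(1) + c_0
  gamma(1) = phi_1 gamma(0) + c_1
Substituting the second into the first: gamma(0) (1 - phi_1^2) = c_0 + phi_1 c_1, so
  gamma(0) = c_0 / (1 - phi_1^2) = 4 / (1 - (-0.864)^2) = 4 / 0.253504 = 15.778844.
  gamma(1) = phi_1 gamma(0) = (-0.864)(15.778844) = -13.632921.
Therefore gamma(1) = -13.6329 (to 4 decimal places).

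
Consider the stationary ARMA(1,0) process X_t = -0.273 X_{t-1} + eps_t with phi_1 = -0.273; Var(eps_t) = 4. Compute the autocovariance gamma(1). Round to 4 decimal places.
\gamma(1) = -1.1799

Multiply the model equation by X_{t-k} and take expectations. With theta_0 = psi_0 = 1 and psi_j the MA(infinity) weights, this gives
  gamma(k) - sum_i phi_i gamma(k-i) = c_k,
  c_k = sigma^2 * sum_{j=k..q} theta_j psi_{j-k}   (c_k = 0 for k > q),
using gamma(-m) = gamma(m).
Pure AR (q = 0): c_0 = sigma^2 = 4, c_k = 0 for k >= 1.
Equations for k = 0 and k = 1 (AR order 1):
  gamma(0) = phi_1 gamma(1) + c_0
  gamma(1) = phi_1 gamma(0) + c_1
Substituting the second into the first: gamma(0) (1 - phi_1^2) = c_0 + phi_1 c_1, so
  gamma(0) = c_0 / (1 - phi_1^2) = 4 / (1 - (-0.273)^2) = 4 / 0.925471 = 4.322124.
  gamma(1) = phi_1 gamma(0) = (-0.273)(4.322124) = -1.17994.
Therefore gamma(1) = -1.1799 (to 4 decimal places).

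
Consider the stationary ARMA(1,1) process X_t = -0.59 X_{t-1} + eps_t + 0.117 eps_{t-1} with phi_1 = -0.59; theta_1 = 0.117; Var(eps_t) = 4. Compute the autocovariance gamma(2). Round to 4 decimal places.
\gamma(2) = 1.5941

Multiply the model equation by X_{t-k} and take expectations. With theta_0 = psi_0 = 1 and psi_j the MA(infinity) weights, this gives
  gamma(k) - sum_i phi_i gamma(k-i) = c_k,
  c_k = sigma^2 * sum_{j=k..q} theta_j psi_{j-k}   (c_k = 0 for k > q),
using gamma(-m) = gamma(m).
psi-weights needed (psi_j = theta_j + sum_i phi_i psi_{j-i}):
  psi_1 = theta_1 + phi_1 = 0.117 + (-0.59) = -0.473
Right-hand sides:
  c_0 = sigma^2 (1 + theta_1 psi_1) = 4 * (1 + (0.117)(-0.473)) = 4 * 0.944659 = 3.778636
  c_1 = sigma^2 theta_1 = 4 * (0.117) = 0.468
  c_2 = 0
Equations for k = 0 and k = 1 (AR order 1):
  gamma(0) = phi_1 gamma(1) + c_0
  gamma(1) = phi_1 gamma(0) + c_1
Substituting the second into the first: gamma(0) (1 - phi_1^2) = c_0 + phi_1 c_1, so
  gamma(0) = (c_0 + phi_1 c_1) / (1 - phi_1^2) = (3.778636 + (-0.59)(0.468)) / (1 - (-0.59)^2) = 3.502516 / 0.6519 = 5.372781.
  gamma(1) = phi_1 gamma(0) + c_1 = (-0.59)(5.372781) + (0.468) = -2.701941.
For k = 2 (> q): gamma(2) = phi_1 gamma(1) = (-0.59)(-2.701941) = 1.594145.
Therefore gamma(2) = 1.5941 (to 4 decimal places).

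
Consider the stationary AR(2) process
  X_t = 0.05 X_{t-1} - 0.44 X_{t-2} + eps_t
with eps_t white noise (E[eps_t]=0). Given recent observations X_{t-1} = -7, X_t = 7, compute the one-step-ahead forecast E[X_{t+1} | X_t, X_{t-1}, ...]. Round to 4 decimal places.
E[X_{t+1} \mid \mathcal F_t] = 3.4300

For an AR(p) model X_t = c + sum_i phi_i X_{t-i} + eps_t, the
one-step-ahead conditional mean is
  E[X_{t+1} | X_t, ...] = c + sum_i phi_i X_{t+1-i}.
Substitute known values:
  E[X_{t+1} | ...] = (0.05) * (7) + (-0.44) * (-7)
                   = 3.4300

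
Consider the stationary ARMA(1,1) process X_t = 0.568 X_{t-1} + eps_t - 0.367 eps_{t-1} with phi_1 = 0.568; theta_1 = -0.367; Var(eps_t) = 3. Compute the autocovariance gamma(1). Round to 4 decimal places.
\gamma(1) = 0.7046

Multiply the model equation by X_{t-k} and take expectations. With theta_0 = psi_0 = 1 and psi_j the MA(infinity) weights, this gives
  gamma(k) - sum_i phi_i gamma(k-i) = c_k,
  c_k = sigma^2 * sum_{j=k..q} theta_j psi_{j-k}   (c_k = 0 for k > q),
using gamma(-m) = gamma(m).
psi-weights needed (psi_j = theta_j + sum_i phi_i psi_{j-i}):
  psi_1 = theta_1 + phi_1 = -0.367 + (0.568) = 0.201
Right-hand sides:
  c_0 = sigma^2 (1 + theta_1 psi_1) = 3 * (1 + (-0.367)(0.201)) = 3 * 0.926233 = 2.778699
  c_1 = sigma^2 theta_1 = 3 * (-0.367) = -1.101
  c_2 = 0
Equations for k = 0 and k = 1 (AR order 1):
  gamma(0) = phi_1 gamma(1) + c_0
  gamma(1) = phi_1 gamma(0) + c_1
Substituting the second into the first: gamma(0) (1 - phi_1^2) = c_0 + phi_1 c_1, so
  gamma(0) = (c_0 + phi_1 c_1) / (1 - phi_1^2) = (2.778699 + (0.568)(-1.101)) / (1 - (0.568)^2) = 2.153331 / 0.677376 = 3.17893.
  gamma(1) = phi_1 gamma(0) + c_1 = (0.568)(3.17893) + (-1.101) = 0.704632.
Therefore gamma(1) = 0.7046 (to 4 decimal places).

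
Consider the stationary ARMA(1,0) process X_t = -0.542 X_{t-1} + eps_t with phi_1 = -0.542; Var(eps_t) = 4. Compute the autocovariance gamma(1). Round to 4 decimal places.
\gamma(1) = -3.0698

Multiply the model equation by X_{t-k} and take expectations. With theta_0 = psi_0 = 1 and psi_j the MA(infinity) weights, this gives
  gamma(k) - sum_i phi_i gamma(k-i) = c_k,
  c_k = sigma^2 * sum_{j=k..q} theta_j psi_{j-k}   (c_k = 0 for k > q),
using gamma(-m) = gamma(m).
Pure AR (q = 0): c_0 = sigma^2 = 4, c_k = 0 for k >= 1.
Equations for k = 0 and k = 1 (AR order 1):
  gamma(0) = phi_1 gamma(1) + c_0
  gamma(1) = phi_1 gamma(0) + c_1
Substituting the second into the first: gamma(0) (1 - phi_1^2) = c_0 + phi_1 c_1, so
  gamma(0) = c_0 / (1 - phi_1^2) = 4 / (1 - (-0.542)^2) = 4 / 0.706236 = 5.663829.
  gamma(1) = phi_1 gamma(0) = (-0.542)(5.663829) = -3.069795.
Therefore gamma(1) = -3.0698 (to 4 decimal places).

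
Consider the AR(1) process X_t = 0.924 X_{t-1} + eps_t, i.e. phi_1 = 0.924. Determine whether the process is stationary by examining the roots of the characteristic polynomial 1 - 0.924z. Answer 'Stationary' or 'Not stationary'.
\text{Stationary}

The AR(p) characteristic polynomial is P(z) = 1 - 0.924z.
Stationarity requires all roots to lie outside the unit circle, i.e. |z| > 1 for every root.
This is linear in z: 1 + (-0.924) z = 0  =>  z = -1/(-0.924) = 1.082251,  |z| = 1.082251.
Moduli of all roots: 1.0823.
All moduli strictly greater than 1? Yes.
Verdict: Stationary.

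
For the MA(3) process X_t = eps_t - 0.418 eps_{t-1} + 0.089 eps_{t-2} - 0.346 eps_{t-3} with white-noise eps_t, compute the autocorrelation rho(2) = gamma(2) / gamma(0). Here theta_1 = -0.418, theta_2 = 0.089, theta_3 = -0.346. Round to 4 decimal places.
\rho(2) = 0.1794

For an MA(q) process with theta_0 = 1, the autocovariance is
  gamma(k) = sigma^2 * sum_{i=0..q-k} theta_i * theta_{i+k},
and rho(k) = gamma(k) / gamma(0). Sigma^2 cancels.
  numerator   = (1)*(0.089) + (-0.418)*(-0.346) = 0.233628.
  denominator = (1)^2 + (-0.418)^2 + (0.089)^2 + (-0.346)^2 = 1.302361.
  rho(2) = 0.233628 / 1.302361 = 0.1794.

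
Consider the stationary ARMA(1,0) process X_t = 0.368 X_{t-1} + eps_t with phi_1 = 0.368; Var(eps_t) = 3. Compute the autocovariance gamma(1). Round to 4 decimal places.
\gamma(1) = 1.2769

Multiply the model equation by X_{t-k} and take expectations. With theta_0 = psi_0 = 1 and psi_j the MA(infinity) weights, this gives
  gamma(k) - sum_i phi_i gamma(k-i) = c_k,
  c_k = sigma^2 * sum_{j=k..q} theta_j psi_{j-k}   (c_k = 0 for k > q),
using gamma(-m) = gamma(m).
Pure AR (q = 0): c_0 = sigma^2 = 3, c_k = 0 for k >= 1.
Equations for k = 0 and k = 1 (AR order 1):
  gamma(0) = phi_1 gamma(1) + c_0
  gamma(1) = phi_1 gamma(0) + c_1
Substituting the second into the first: gamma(0) (1 - phi_1^2) = c_0 + phi_1 c_1, so
  gamma(0) = c_0 / (1 - phi_1^2) = 3 / (1 - (0.368)^2) = 3 / 0.864576 = 3.469909.
  gamma(1) = phi_1 gamma(0) = (0.368)(3.469909) = 1.276926.
Therefore gamma(1) = 1.2769 (to 4 decimal places).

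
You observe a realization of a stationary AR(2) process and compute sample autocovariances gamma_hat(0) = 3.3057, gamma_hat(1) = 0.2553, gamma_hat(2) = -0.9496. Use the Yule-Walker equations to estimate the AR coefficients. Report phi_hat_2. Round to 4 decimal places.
\hat\phi_{2} = -0.2950

The Yule-Walker equations for an AR(p) process read, in matrix form,
  Gamma_p phi = r_p,   with   (Gamma_p)_{ij} = gamma(|i - j|),
                       (r_p)_i = gamma(i),   i,j = 1..p.
Substitute the sample gammas (Toeplitz matrix and right-hand side of size 2):
  Gamma_p = [[3.3057, 0.2553], [0.2553, 3.3057]]
  r_p     = [0.2553, -0.9496]
Written out:
  3.3057 phi_1 + 0.2553 phi_2 = 0.2553
  0.2553 phi_1 + 3.3057 phi_2 = -0.9496
Solve by Cramer's rule:
  det = gamma(0)^2 - gamma(1)^2 = (3.3057)^2 - (0.2553)^2 = 10.92765249 - 0.06517809 = 10.8624744
  phi_hat_1 = [gamma(1) gamma(0) - gamma(1) gamma(2)] / det = [(0.2553)(3.3057) - (0.2553)(-0.9496)] / 10.8624744 = 1.08637809 / 10.8624744 = 0.1
  phi_hat_2 = [gamma(0) gamma(2) - gamma(1)^2] / det = [(3.3057)(-0.9496) - (0.2553)^2] / 10.8624744 = -3.20427081 / 10.8624744 = -0.295
So phi_hat = [0.1000, -0.2950].
Therefore phi_hat_2 = -0.2950.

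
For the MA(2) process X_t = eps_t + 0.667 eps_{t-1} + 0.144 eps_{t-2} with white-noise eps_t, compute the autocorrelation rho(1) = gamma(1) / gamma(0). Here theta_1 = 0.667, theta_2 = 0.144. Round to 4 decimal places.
\rho(1) = 0.5206

For an MA(q) process with theta_0 = 1, the autocovariance is
  gamma(k) = sigma^2 * sum_{i=0..q-k} theta_i * theta_{i+k},
and rho(k) = gamma(k) / gamma(0). Sigma^2 cancels.
  numerator   = (1)*(0.667) + (0.667)*(0.144) = 0.763048.
  denominator = (1)^2 + (0.667)^2 + (0.144)^2 = 1.465625.
  rho(1) = 0.763048 / 1.465625 = 0.5206.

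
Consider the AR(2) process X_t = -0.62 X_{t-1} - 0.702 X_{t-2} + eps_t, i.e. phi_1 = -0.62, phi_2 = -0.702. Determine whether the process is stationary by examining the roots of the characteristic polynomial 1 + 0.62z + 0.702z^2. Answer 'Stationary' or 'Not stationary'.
\text{Stationary}

The AR(p) characteristic polynomial is P(z) = 1 + 0.62z + 0.702z^2.
Stationarity requires all roots to lie outside the unit circle, i.e. |z| > 1 for every root.
Set 1 + (0.62) z + (0.702) z^2 = 0, i.e. a z^2 + b z + c = 0 with a = 0.702, b = 0.62, c = 1.
Discriminant D = b^2 - 4ac = (0.62)^2 - 4*(0.702)*1 = 0.3844 - (2.808) = -2.4236.
D < 0, so the roots are the complex-conjugate pair z = (-b +/- i sqrt(-D)) / (2a) = -0.4416 +/- 1.1088i.
For a conjugate pair |z|^2 = z * conj(z) = (product of roots) = c/a = 1/(0.702) = 1.424501, so |z| = sqrt(1.424501) = 1.1935 for both roots.
Moduli of all roots: 1.1935, 1.1935.
All moduli strictly greater than 1? Yes.
Verdict: Stationary.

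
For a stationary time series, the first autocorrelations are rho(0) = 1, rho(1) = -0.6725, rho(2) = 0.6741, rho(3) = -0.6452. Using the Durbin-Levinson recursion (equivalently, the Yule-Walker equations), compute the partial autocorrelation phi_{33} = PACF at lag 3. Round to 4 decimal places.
\phi_{33} = -0.2252

The PACF at lag k is phi_{kk}, the last component of the solution
to the Yule-Walker system G_k phi = r_k where
  (G_k)_{ij} = rho(|i - j|), (r_k)_i = rho(i), i,j = 1..k.
Equivalently, Durbin-Levinson gives phi_{kk} iteratively:
  phi_{11} = rho(1)
  phi_{kk} = [rho(k) - sum_{j=1..k-1} phi_{k-1,j} rho(k-j)]
            / [1 - sum_{j=1..k-1} phi_{k-1,j} rho(j)],
  phi_{k,j} = phi_{k-1,j} - phi_{kk} phi_{k-1,k-j},  j = 1..k-1.
Step k = 1:
  phi_11 = rho(1) = -0.6725.
Step k = 2:
  phi_22 = [rho(2) - phi_11 rho(1)] / [1 - phi_11 rho(1)] = [0.6741 - (-0.6725)(-0.6725)] / [1 - (-0.6725)(-0.6725)]
         = 0.22184375 / 0.54774375 = 0.405014.
  Update: phi_21 = phi_11 - phi_22 phi_11 = -0.6725 - (0.405014)(-0.6725) = -0.400128.
Step k = 3:
  phi_33 = [rho(3) - phi_21 rho(2) - phi_22 rho(1)] / [1 - phi_21 rho(1) - phi_22 rho(2)]
    numerator   = -0.6452 - (-0.400128)(0.6741) - (0.405014)(-0.6725) = -0.1031018
    denominator = 1 - (-0.400128)(-0.6725) - (0.405014)(0.6741) = 0.45789398
  phi_33 = -0.1031018 / 0.45789398 = -0.2252.
Therefore phi_{33} = -0.2252.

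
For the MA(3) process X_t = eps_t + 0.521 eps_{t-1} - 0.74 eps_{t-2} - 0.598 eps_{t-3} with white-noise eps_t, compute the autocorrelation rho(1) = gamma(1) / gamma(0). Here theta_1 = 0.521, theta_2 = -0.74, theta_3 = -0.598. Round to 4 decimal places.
\rho(1) = 0.2655

For an MA(q) process with theta_0 = 1, the autocovariance is
  gamma(k) = sigma^2 * sum_{i=0..q-k} theta_i * theta_{i+k},
and rho(k) = gamma(k) / gamma(0). Sigma^2 cancels.
  numerator   = (1)*(0.521) + (0.521)*(-0.74) + (-0.74)*(-0.598) = 0.57798.
  denominator = (1)^2 + (0.521)^2 + (-0.74)^2 + (-0.598)^2 = 2.176645.
  rho(1) = 0.57798 / 2.176645 = 0.2655.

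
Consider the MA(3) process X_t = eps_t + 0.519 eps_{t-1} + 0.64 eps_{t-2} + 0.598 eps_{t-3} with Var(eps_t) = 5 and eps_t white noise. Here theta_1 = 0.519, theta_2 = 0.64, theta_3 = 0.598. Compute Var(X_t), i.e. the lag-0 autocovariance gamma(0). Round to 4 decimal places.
\gamma(0) = 10.1828

For an MA(q) process X_t = eps_t + sum_i theta_i eps_{t-i} with
Var(eps_t) = sigma^2, the variance is
  gamma(0) = sigma^2 * (1 + sum_i theta_i^2).
  sum_i theta_i^2 = (0.519)^2 + (0.64)^2 + (0.598)^2 = 0.269361 + 0.4096 + 0.357604 = 1.036565.
  gamma(0) = 5 * (1 + 1.036565) = 5 * 2.036565 = 10.182825, which rounds to 10.1828.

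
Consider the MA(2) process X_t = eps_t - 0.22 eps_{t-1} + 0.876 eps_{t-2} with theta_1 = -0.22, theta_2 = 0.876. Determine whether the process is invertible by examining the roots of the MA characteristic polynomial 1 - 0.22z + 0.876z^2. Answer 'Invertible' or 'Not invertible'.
\text{Invertible}

The MA(q) characteristic polynomial is P(z) = 1 - 0.22z + 0.876z^2.
Invertibility requires all roots to lie outside the unit circle, i.e. |z| > 1 for every root.
Set 1 + (-0.22) z + (0.876) z^2 = 0, i.e. a z^2 + b z + c = 0 with a = 0.876, b = -0.22, c = 1.
Discriminant D = b^2 - 4ac = (-0.22)^2 - 4*(0.876)*1 = 0.0484 - (3.504) = -3.4556.
D < 0, so the roots are the complex-conjugate pair z = (-b +/- i sqrt(-D)) / (2a) = 0.1256 +/- 1.061i.
For a conjugate pair |z|^2 = z * conj(z) = (product of roots) = c/a = 1/(0.876) = 1.141553, so |z| = sqrt(1.141553) = 1.0684 for both roots.
Moduli of all roots: 1.0684, 1.0684.
All moduli strictly greater than 1? Yes.
Verdict: Invertible.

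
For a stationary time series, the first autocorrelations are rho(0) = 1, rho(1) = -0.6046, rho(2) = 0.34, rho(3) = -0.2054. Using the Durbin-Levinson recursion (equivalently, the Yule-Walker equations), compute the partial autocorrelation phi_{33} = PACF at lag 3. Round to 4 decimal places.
\phi_{33} = -0.0251

The PACF at lag k is phi_{kk}, the last component of the solution
to the Yule-Walker system G_k phi = r_k where
  (G_k)_{ij} = rho(|i - j|), (r_k)_i = rho(i), i,j = 1..k.
Equivalently, Durbin-Levinson gives phi_{kk} iteratively:
  phi_{11} = rho(1)
  phi_{kk} = [rho(k) - sum_{j=1..k-1} phi_{k-1,j} rho(k-j)]
            / [1 - sum_{j=1..k-1} phi_{k-1,j} rho(j)],
  phi_{k,j} = phi_{k-1,j} - phi_{kk} phi_{k-1,k-j},  j = 1..k-1.
Step k = 1:
  phi_11 = rho(1) = -0.6046.
Step k = 2:
  phi_22 = [rho(2) - phi_11 rho(1)] / [1 - phi_11 rho(1)] = [0.34 - (-0.6046)(-0.6046)] / [1 - (-0.6046)(-0.6046)]
         = -0.02554116 / 0.63445884 = -0.040257.
  Update: phi_21 = phi_11 - phi_22 phi_11 = -0.6046 - (-0.040257)(-0.6046) = -0.628939.
Step k = 3:
  phi_33 = [rho(3) - phi_21 rho(2) - phi_22 rho(1)] / [1 - phi_21 rho(1) - phi_22 rho(2)]
    numerator   = -0.2054 - (-0.628939)(0.34) - (-0.040257)(-0.6046) = -0.01589984
    denominator = 1 - (-0.628939)(-0.6046) - (-0.040257)(0.34) = 0.63343064
  phi_33 = -0.01589984 / 0.63343064 = -0.0251.
Therefore phi_{33} = -0.0251.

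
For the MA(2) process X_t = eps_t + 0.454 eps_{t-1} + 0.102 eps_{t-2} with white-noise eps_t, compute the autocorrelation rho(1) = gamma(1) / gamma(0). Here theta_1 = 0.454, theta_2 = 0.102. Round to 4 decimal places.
\rho(1) = 0.4113

For an MA(q) process with theta_0 = 1, the autocovariance is
  gamma(k) = sigma^2 * sum_{i=0..q-k} theta_i * theta_{i+k},
and rho(k) = gamma(k) / gamma(0). Sigma^2 cancels.
  numerator   = (1)*(0.454) + (0.454)*(0.102) = 0.500308.
  denominator = (1)^2 + (0.454)^2 + (0.102)^2 = 1.21652.
  rho(1) = 0.500308 / 1.21652 = 0.4113.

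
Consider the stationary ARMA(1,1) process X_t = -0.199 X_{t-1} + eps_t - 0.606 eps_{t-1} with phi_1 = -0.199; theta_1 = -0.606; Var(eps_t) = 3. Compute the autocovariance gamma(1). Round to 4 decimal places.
\gamma(1) = -2.8178

Multiply the model equation by X_{t-k} and take expectations. With theta_0 = psi_0 = 1 and psi_j the MA(infinity) weights, this gives
  gamma(k) - sum_i phi_i gamma(k-i) = c_k,
  c_k = sigma^2 * sum_{j=k..q} theta_j psi_{j-k}   (c_k = 0 for k > q),
using gamma(-m) = gamma(m).
psi-weights needed (psi_j = theta_j + sum_i phi_i psi_{j-i}):
  psi_1 = theta_1 + phi_1 = -0.606 + (-0.199) = -0.805
Right-hand sides:
  c_0 = sigma^2 (1 + theta_1 psi_1) = 3 * (1 + (-0.606)(-0.805)) = 3 * 1.48783 = 4.46349
  c_1 = sigma^2 theta_1 = 3 * (-0.606) = -1.818
  c_2 = 0
Equations for k = 0 and k = 1 (AR order 1):
  gamma(0) = phi_1 gamma(1) + c_0
  gamma(1) = phi_1 gamma(0) + c_1
Substituting the second into the first: gamma(0) (1 - phi_1^2) = c_0 + phi_1 c_1, so
  gamma(0) = (c_0 + phi_1 c_1) / (1 - phi_1^2) = (4.46349 + (-0.199)(-1.818)) / (1 - (-0.199)^2) = 4.825272 / 0.960399 = 5.024237.
  gamma(1) = phi_1 gamma(0) + c_1 = (-0.199)(5.024237) + (-1.818) = -2.817823.
Therefore gamma(1) = -2.8178 (to 4 decimal places).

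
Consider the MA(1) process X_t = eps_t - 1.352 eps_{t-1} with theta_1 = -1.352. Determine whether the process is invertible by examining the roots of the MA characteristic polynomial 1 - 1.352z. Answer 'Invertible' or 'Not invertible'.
\text{Not invertible}

The MA(q) characteristic polynomial is P(z) = 1 - 1.352z.
Invertibility requires all roots to lie outside the unit circle, i.e. |z| > 1 for every root.
This is linear in z: 1 + (-1.352) z = 0  =>  z = -1/(-1.352) = 0.739645,  |z| = 0.739645.
Moduli of all roots: 0.7396.
All moduli strictly greater than 1? No.
Verdict: Not invertible.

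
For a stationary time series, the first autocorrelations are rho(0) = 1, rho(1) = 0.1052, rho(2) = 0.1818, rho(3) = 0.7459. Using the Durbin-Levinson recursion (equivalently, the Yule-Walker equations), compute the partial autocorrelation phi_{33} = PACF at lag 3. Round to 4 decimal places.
\phi_{33} = 0.7420

The PACF at lag k is phi_{kk}, the last component of the solution
to the Yule-Walker system G_k phi = r_k where
  (G_k)_{ij} = rho(|i - j|), (r_k)_i = rho(i), i,j = 1..k.
Equivalently, Durbin-Levinson gives phi_{kk} iteratively:
  phi_{11} = rho(1)
  phi_{kk} = [rho(k) - sum_{j=1..k-1} phi_{k-1,j} rho(k-j)]
            / [1 - sum_{j=1..k-1} phi_{k-1,j} rho(j)],
  phi_{k,j} = phi_{k-1,j} - phi_{kk} phi_{k-1,k-j},  j = 1..k-1.
Step k = 1:
  phi_11 = rho(1) = 0.1052.
Step k = 2:
  phi_22 = [rho(2) - phi_11 rho(1)] / [1 - phi_11 rho(1)] = [0.1818 - (0.1052)(0.1052)] / [1 - (0.1052)(0.1052)]
         = 0.17073296 / 0.98893296 = 0.172644.
  Update: phi_21 = phi_11 - phi_22 phi_11 = 0.1052 - (0.172644)(0.1052) = 0.087038.
Step k = 3:
  phi_33 = [rho(3) - phi_21 rho(2) - phi_22 rho(1)] / [1 - phi_21 rho(1) - phi_22 rho(2)]
    numerator   = 0.7459 - (0.087038)(0.1818) - (0.172644)(0.1052) = 0.7119144
    denominator = 1 - (0.087038)(0.1052) - (0.172644)(0.1818) = 0.959457
  phi_33 = 0.7119144 / 0.959457 = 0.742.
Therefore phi_{33} = 0.7420.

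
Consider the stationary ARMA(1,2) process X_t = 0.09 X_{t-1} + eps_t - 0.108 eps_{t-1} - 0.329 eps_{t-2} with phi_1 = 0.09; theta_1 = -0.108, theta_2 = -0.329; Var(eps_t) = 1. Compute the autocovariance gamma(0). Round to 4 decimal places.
\gamma(0) = 1.1105

Multiply the model equation by X_{t-k} and take expectations. With theta_0 = psi_0 = 1 and psi_j the MA(infinity) weights, this gives
  gamma(k) - sum_i phi_i gamma(k-i) = c_k,
  c_k = sigma^2 * sum_{j=k..q} theta_j psi_{j-k}   (c_k = 0 for k > q),
using gamma(-m) = gamma(m).
psi-weights needed (psi_j = theta_j + sum_i phi_i psi_{j-i}):
  psi_1 = theta_1 + phi_1 = -0.108 + (0.09) = -0.018
  psi_2 = theta_2 + phi_1 psi_1 = -0.329 + (0.09)(-0.018) = -0.33062
Right-hand sides:
  c_0 = sigma^2 (1 + theta_1 psi_1 + theta_2 psi_2) = 1 * (1 + (-0.108)(-0.018) + (-0.329)(-0.33062)) = 1 * 1.110718 = 1.110718
  c_1 = sigma^2 (theta_1 + theta_2 psi_1) = 1 * (-0.108 + (-0.329)(-0.018)) = -0.102078
  c_2 = sigma^2 theta_2 = 1 * (-0.329) = -0.329
Equations for k = 0 and k = 1 (AR order 1):
  gamma(0) = phi_1 gamma(1) + c_0
  gamma(1) = phi_1 gamma(0) + c_1
Substituting the second into the first: gamma(0) (1 - phi_1^2) = c_0 + phi_1 c_1, so
  gamma(0) = (c_0 + phi_1 c_1) / (1 - phi_1^2) = (1.110718 + (0.09)(-0.102078)) / (1 - (0.09)^2) = 1.101531 / 0.9919 = 1.110526.
Therefore gamma(0) = 1.1105 (to 4 decimal places).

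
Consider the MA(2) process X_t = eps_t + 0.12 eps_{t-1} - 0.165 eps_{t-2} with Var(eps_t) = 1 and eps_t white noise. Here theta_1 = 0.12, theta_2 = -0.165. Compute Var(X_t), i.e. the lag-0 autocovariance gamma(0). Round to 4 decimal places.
\gamma(0) = 1.0416

For an MA(q) process X_t = eps_t + sum_i theta_i eps_{t-i} with
Var(eps_t) = sigma^2, the variance is
  gamma(0) = sigma^2 * (1 + sum_i theta_i^2).
  sum_i theta_i^2 = (0.12)^2 + (-0.165)^2 = 0.0144 + 0.027225 = 0.041625.
  gamma(0) = 1 * (1 + 0.041625) = 1 * 1.041625 = 1.041625, which rounds to 1.0416.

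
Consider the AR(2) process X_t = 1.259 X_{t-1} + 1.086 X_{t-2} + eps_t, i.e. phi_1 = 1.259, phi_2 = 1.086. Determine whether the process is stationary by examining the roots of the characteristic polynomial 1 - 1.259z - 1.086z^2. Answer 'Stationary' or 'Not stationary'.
\text{Not stationary}

The AR(p) characteristic polynomial is P(z) = 1 - 1.259z - 1.086z^2.
Stationarity requires all roots to lie outside the unit circle, i.e. |z| > 1 for every root.
Set 1 + (-1.259) z + (-1.086) z^2 = 0, i.e. a z^2 + b z + c = 0 with a = -1.086, b = -1.259, c = 1.
Discriminant D = b^2 - 4ac = (-1.259)^2 - 4*(-1.086)*1 = 1.585081 - (-4.344) = 5.929081.
D >= 0, so the roots are real: z = (-b +/- sqrt(D)) / (2a) = (1.259 +/- 2.43497) / (-2.172).
  z_1 = (1.259 + 2.43497) / (-2.172) = -1.7007,   |z_1| = 1.7007.
  z_2 = (1.259 - 2.43497) / (-2.172) = 0.5414,   |z_2| = 0.5414.
Moduli of all roots: 1.7007, 0.5414.
All moduli strictly greater than 1? No.
Verdict: Not stationary.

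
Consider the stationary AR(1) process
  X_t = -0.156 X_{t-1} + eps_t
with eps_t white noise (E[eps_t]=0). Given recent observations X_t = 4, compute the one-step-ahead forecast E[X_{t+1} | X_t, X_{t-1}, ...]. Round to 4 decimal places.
E[X_{t+1} \mid \mathcal F_t] = -0.6240

For an AR(p) model X_t = c + sum_i phi_i X_{t-i} + eps_t, the
one-step-ahead conditional mean is
  E[X_{t+1} | X_t, ...] = c + sum_i phi_i X_{t+1-i}.
Substitute known values:
  E[X_{t+1} | ...] = (-0.156) * (4)
                   = -0.6240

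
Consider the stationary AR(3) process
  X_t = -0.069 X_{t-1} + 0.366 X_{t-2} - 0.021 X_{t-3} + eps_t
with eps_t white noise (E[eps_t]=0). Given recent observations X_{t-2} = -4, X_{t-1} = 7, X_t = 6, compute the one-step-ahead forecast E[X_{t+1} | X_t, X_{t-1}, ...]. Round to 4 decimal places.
E[X_{t+1} \mid \mathcal F_t] = 2.2320

For an AR(p) model X_t = c + sum_i phi_i X_{t-i} + eps_t, the
one-step-ahead conditional mean is
  E[X_{t+1} | X_t, ...] = c + sum_i phi_i X_{t+1-i}.
Substitute known values:
  E[X_{t+1} | ...] = (-0.069) * (6) + (0.366) * (7) + (-0.021) * (-4)
                   = 2.2320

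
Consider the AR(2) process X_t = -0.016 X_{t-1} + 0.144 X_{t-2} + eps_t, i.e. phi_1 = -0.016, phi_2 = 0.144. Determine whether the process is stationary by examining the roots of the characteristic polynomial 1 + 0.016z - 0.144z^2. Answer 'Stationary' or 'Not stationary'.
\text{Stationary}

The AR(p) characteristic polynomial is P(z) = 1 + 0.016z - 0.144z^2.
Stationarity requires all roots to lie outside the unit circle, i.e. |z| > 1 for every root.
Set 1 + (0.016) z + (-0.144) z^2 = 0, i.e. a z^2 + b z + c = 0 with a = -0.144, b = 0.016, c = 1.
Discriminant D = b^2 - 4ac = (0.016)^2 - 4*(-0.144)*1 = 0.000256 - (-0.576) = 0.576256.
D >= 0, so the roots are real: z = (-b +/- sqrt(D)) / (2a) = (-0.016 +/- 0.759115) / (-0.288).
  z_1 = (-0.016 + 0.759115) / (-0.288) = -2.5803,   |z_1| = 2.5803.
  z_2 = (-0.016 - 0.759115) / (-0.288) = 2.6914,   |z_2| = 2.6914.
Moduli of all roots: 2.5803, 2.6914.
All moduli strictly greater than 1? Yes.
Verdict: Stationary.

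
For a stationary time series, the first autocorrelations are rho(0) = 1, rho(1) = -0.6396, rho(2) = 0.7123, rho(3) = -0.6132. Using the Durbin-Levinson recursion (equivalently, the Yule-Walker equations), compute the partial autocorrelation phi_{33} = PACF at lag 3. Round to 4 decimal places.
\phi_{33} = -0.1452

The PACF at lag k is phi_{kk}, the last component of the solution
to the Yule-Walker system G_k phi = r_k where
  (G_k)_{ij} = rho(|i - j|), (r_k)_i = rho(i), i,j = 1..k.
Equivalently, Durbin-Levinson gives phi_{kk} iteratively:
  phi_{11} = rho(1)
  phi_{kk} = [rho(k) - sum_{j=1..k-1} phi_{k-1,j} rho(k-j)]
            / [1 - sum_{j=1..k-1} phi_{k-1,j} rho(j)],
  phi_{k,j} = phi_{k-1,j} - phi_{kk} phi_{k-1,k-j},  j = 1..k-1.
Step k = 1:
  phi_11 = rho(1) = -0.6396.
Step k = 2:
  phi_22 = [rho(2) - phi_11 rho(1)] / [1 - phi_11 rho(1)] = [0.7123 - (-0.6396)(-0.6396)] / [1 - (-0.6396)(-0.6396)]
         = 0.30321184 / 0.59091184 = 0.513125.
  Update: phi_21 = phi_11 - phi_22 phi_11 = -0.6396 - (0.513125)(-0.6396) = -0.311405.
Step k = 3:
  phi_33 = [rho(3) - phi_21 rho(2) - phi_22 rho(1)] / [1 - phi_21 rho(1) - phi_22 rho(2)]
    numerator   = -0.6132 - (-0.311405)(0.7123) - (0.513125)(-0.6396) = -0.06319123
    denominator = 1 - (-0.311405)(-0.6396) - (0.513125)(0.7123) = 0.43532616
  phi_33 = -0.06319123 / 0.43532616 = -0.1452.
Therefore phi_{33} = -0.1452.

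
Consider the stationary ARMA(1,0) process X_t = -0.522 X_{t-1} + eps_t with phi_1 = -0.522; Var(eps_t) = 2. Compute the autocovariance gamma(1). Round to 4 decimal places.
\gamma(1) = -1.4350

Multiply the model equation by X_{t-k} and take expectations. With theta_0 = psi_0 = 1 and psi_j the MA(infinity) weights, this gives
  gamma(k) - sum_i phi_i gamma(k-i) = c_k,
  c_k = sigma^2 * sum_{j=k..q} theta_j psi_{j-k}   (c_k = 0 for k > q),
using gamma(-m) = gamma(m).
Pure AR (q = 0): c_0 = sigma^2 = 2, c_k = 0 for k >= 1.
Equations for k = 0 and k = 1 (AR order 1):
  gamma(0) = phi_1 gamma(1) + c_0
  gamma(1) = phi_1 gamma(0) + c_1
Substituting the second into the first: gamma(0) (1 - phi_1^2) = c_0 + phi_1 c_1, so
  gamma(0) = c_0 / (1 - phi_1^2) = 2 / (1 - (-0.522)^2) = 2 / 0.727516 = 2.74908.
  gamma(1) = phi_1 gamma(0) = (-0.522)(2.74908) = -1.43502.
Therefore gamma(1) = -1.4350 (to 4 decimal places).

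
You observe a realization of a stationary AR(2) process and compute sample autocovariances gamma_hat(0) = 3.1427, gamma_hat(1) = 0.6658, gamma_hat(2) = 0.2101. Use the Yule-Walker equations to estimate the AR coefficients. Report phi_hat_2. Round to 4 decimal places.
\hat\phi_{2} = 0.0230

The Yule-Walker equations for an AR(p) process read, in matrix form,
  Gamma_p phi = r_p,   with   (Gamma_p)_{ij} = gamma(|i - j|),
                       (r_p)_i = gamma(i),   i,j = 1..p.
Substitute the sample gammas (Toeplitz matrix and right-hand side of size 2):
  Gamma_p = [[3.1427, 0.6658], [0.6658, 3.1427]]
  r_p     = [0.6658, 0.2101]
Written out:
  3.1427 phi_1 + 0.6658 phi_2 = 0.6658
  0.6658 phi_1 + 3.1427 phi_2 = 0.2101
Solve by Cramer's rule:
  det = gamma(0)^2 - gamma(1)^2 = (3.1427)^2 - (0.6658)^2 = 9.87656329 - 0.44328964 = 9.43327365
  phi_hat_1 = [gamma(1) gamma(0) - gamma(1) gamma(2)] / det = [(0.6658)(3.1427) - (0.6658)(0.2101)] / 9.43327365 = 1.95252508 / 9.43327365 = 0.207
  phi_hat_2 = [gamma(0) gamma(2) - gamma(1)^2] / det = [(3.1427)(0.2101) - (0.6658)^2] / 9.43327365 = 0.21699163 / 9.43327365 = 0.023
So phi_hat = [0.2070, 0.0230].
Therefore phi_hat_2 = 0.0230.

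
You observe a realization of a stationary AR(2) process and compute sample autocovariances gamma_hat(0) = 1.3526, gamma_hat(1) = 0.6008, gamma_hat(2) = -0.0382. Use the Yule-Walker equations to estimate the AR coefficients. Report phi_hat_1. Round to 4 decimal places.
\hat\phi_{1} = 0.5690

The Yule-Walker equations for an AR(p) process read, in matrix form,
  Gamma_p phi = r_p,   with   (Gamma_p)_{ij} = gamma(|i - j|),
                       (r_p)_i = gamma(i),   i,j = 1..p.
Substitute the sample gammas (Toeplitz matrix and right-hand side of size 2):
  Gamma_p = [[1.3526, 0.6008], [0.6008, 1.3526]]
  r_p     = [0.6008, -0.0382]
Written out:
  1.3526 phi_1 + 0.6008 phi_2 = 0.6008
  0.6008 phi_1 + 1.3526 phi_2 = -0.0382
Solve by Cramer's rule:
  det = gamma(0)^2 - gamma(1)^2 = (1.3526)^2 - (0.6008)^2 = 1.82952676 - 0.36096064 = 1.46856612
  phi_hat_1 = [gamma(1) gamma(0) - gamma(1) gamma(2)] / det = [(0.6008)(1.3526) - (0.6008)(-0.0382)] / 1.46856612 = 0.83559264 / 1.46856612 = 0.569
  phi_hat_2 = [gamma(0) gamma(2) - gamma(1)^2] / det = [(1.3526)(-0.0382) - (0.6008)^2] / 1.46856612 = -0.41262996 / 1.46856612 = -0.281
So phi_hat = [0.5690, -0.2810].
Therefore phi_hat_1 = 0.5690.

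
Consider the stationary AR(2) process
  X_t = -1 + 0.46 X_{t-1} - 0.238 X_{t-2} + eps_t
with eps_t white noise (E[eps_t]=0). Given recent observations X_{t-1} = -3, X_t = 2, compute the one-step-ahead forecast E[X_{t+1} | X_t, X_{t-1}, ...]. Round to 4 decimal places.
E[X_{t+1} \mid \mathcal F_t] = 0.6340

For an AR(p) model X_t = c + sum_i phi_i X_{t-i} + eps_t, the
one-step-ahead conditional mean is
  E[X_{t+1} | X_t, ...] = c + sum_i phi_i X_{t+1-i}.
Substitute known values:
  E[X_{t+1} | ...] = -1 + (0.46) * (2) + (-0.238) * (-3)
                   = 0.6340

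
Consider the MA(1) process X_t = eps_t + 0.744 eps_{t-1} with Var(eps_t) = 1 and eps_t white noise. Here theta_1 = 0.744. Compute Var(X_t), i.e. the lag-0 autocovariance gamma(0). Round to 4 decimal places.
\gamma(0) = 1.5535

For an MA(q) process X_t = eps_t + sum_i theta_i eps_{t-i} with
Var(eps_t) = sigma^2, the variance is
  gamma(0) = sigma^2 * (1 + sum_i theta_i^2).
  sum_i theta_i^2 = (0.744)^2 = 0.553536.
  gamma(0) = 1 * (1 + 0.553536) = 1 * 1.553536 = 1.553536, which rounds to 1.5535.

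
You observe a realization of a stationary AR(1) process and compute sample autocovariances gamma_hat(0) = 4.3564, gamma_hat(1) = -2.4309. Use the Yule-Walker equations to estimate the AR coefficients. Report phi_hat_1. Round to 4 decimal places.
\hat\phi_{1} = -0.5580

The Yule-Walker equations for an AR(p) process read, in matrix form,
  Gamma_p phi = r_p,   with   (Gamma_p)_{ij} = gamma(|i - j|),
                       (r_p)_i = gamma(i),   i,j = 1..p.
Substitute the sample gammas (Toeplitz matrix and right-hand side of size 1):
  Gamma_p = [[4.3564]]
  r_p     = [-2.4309]
With p = 1 this is the single equation gamma(0) phi_1 = gamma(1):
  phi_hat_1 = gamma(1) / gamma(0) = -2.4309 / 4.3564 = -0.5580.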